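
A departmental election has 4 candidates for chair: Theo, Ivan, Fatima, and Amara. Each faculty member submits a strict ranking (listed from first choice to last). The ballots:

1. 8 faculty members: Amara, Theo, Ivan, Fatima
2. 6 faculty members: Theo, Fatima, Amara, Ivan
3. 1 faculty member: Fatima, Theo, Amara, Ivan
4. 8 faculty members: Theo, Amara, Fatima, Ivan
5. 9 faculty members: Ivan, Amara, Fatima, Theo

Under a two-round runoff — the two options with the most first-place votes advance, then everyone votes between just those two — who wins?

Round 1 first-place votes: Theo 14, Ivan 9, Fatima 1, Amara 8.
Theo and Ivan advance.
Runoff: Theo is preferred to Ivan by 23 voters; Ivan by 9.
Theo wins the runoff.

Theo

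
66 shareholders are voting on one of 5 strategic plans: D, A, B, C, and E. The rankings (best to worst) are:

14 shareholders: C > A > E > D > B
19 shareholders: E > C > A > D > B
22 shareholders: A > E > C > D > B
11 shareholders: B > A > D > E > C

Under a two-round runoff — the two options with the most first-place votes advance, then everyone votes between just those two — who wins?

Round 1 first-place votes: D 0, A 22, B 11, C 14, E 19.
A and E advance.
Runoff: A is preferred to E by 47 voters; E by 19.
A wins the runoff.

A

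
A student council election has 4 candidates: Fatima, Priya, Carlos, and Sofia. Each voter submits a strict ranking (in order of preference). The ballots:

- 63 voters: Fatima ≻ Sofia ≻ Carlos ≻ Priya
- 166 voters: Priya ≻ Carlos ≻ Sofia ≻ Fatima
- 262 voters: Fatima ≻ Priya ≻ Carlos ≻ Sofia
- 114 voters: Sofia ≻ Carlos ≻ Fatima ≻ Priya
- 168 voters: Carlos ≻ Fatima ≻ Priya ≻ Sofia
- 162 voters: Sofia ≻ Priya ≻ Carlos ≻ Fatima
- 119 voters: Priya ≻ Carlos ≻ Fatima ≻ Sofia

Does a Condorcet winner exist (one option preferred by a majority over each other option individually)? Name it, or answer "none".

Checking pairwise contests:
Carlos beats Fatima 729–325.
Fatima beats Priya 607–447.
Priya beats Carlos 709–345.
Fatima beats Sofia 612–442.
Every option loses at least one head-to-head, so there is no Condorcet winner.

none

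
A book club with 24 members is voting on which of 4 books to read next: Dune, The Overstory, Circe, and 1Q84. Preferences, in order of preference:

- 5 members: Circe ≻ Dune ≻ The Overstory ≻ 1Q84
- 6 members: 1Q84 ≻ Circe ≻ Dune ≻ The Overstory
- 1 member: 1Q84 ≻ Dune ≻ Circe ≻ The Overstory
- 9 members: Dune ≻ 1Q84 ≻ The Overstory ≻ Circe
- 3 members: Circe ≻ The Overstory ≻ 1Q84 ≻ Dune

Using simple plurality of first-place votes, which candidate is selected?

Dune

First-place votes: Dune 9, The Overstory 0, Circe 8, 1Q84 7.
Dune has the most first-place votes.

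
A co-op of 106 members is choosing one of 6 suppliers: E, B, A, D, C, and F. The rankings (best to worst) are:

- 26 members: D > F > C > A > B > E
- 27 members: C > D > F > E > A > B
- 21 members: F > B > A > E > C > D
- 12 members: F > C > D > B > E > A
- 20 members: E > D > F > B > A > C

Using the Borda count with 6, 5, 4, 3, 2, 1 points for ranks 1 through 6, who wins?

F

E: 26·1 + 27·3 + 21·3 + 12·2 + 20·6 = 314
B: 26·2 + 27·1 + 21·5 + 12·3 + 20·3 = 280
A: 26·3 + 27·2 + 21·4 + 12·1 + 20·2 = 268
D: 26·6 + 27·5 + 21·1 + 12·4 + 20·5 = 460
C: 26·4 + 27·6 + 21·2 + 12·5 + 20·1 = 388
F: 26·5 + 27·4 + 21·6 + 12·6 + 20·4 = 516
F has the highest Borda score (516).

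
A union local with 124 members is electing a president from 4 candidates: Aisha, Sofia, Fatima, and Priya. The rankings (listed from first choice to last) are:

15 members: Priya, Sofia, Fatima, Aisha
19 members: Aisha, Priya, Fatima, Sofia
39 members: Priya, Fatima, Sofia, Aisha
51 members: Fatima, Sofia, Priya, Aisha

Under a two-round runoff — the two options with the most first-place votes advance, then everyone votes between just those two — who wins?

Priya

Round 1 first-place votes: Aisha 19, Sofia 0, Fatima 51, Priya 54.
Priya and Fatima advance.
Runoff: Priya is preferred to Fatima by 73 voters; Fatima by 51.
Priya wins the runoff.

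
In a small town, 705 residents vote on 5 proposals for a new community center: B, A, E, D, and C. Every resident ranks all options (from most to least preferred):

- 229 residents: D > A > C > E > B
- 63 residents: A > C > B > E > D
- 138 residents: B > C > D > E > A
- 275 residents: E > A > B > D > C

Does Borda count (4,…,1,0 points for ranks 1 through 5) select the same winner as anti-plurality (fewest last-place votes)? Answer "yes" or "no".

Borda — scores: B 1228, A 1764, E 1530, D 1467, C 1061. Winner: A.
Anti-plurality — last-place votes: B 229, A 138, E 0, D 63, C 275. Winner: E.
The two methods disagree.

no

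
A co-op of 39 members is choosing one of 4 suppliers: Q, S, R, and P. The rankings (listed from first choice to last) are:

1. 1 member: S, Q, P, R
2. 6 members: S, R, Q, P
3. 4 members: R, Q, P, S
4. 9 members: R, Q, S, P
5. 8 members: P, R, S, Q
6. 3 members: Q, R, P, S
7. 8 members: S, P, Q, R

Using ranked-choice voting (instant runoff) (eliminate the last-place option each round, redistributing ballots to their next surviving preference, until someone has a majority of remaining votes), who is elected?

Round 1: Q 3, S 15, R 13, P 8. Eliminate Q.
Round 2: S 15, R 16, P 8. Eliminate P.
Round 3: S 15, R 24. R has a majority.

R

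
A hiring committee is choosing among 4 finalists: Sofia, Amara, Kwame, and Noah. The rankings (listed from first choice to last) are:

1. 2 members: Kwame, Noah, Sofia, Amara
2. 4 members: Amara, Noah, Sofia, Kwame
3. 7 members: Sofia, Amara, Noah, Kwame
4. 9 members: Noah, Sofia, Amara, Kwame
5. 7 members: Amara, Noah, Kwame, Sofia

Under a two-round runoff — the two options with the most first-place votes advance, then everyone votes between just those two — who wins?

Amara

Round 1 first-place votes: Sofia 7, Amara 11, Kwame 2, Noah 9.
Amara and Noah advance.
Runoff: Amara is preferred to Noah by 18 voters; Noah by 11.
Amara wins the runoff.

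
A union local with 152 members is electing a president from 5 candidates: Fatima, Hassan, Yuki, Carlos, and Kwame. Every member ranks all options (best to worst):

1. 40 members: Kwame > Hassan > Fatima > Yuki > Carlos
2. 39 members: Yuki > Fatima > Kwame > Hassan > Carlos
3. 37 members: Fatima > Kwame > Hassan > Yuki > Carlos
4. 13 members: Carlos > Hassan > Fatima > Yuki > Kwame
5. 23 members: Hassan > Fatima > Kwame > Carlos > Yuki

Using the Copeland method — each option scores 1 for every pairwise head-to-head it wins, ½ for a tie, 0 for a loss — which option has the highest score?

Fatima: beats Yuki, Carlos, and Kwame; ties Hassan → score 3.5.
Hassan: beats Yuki and Carlos; ties Fatima; loses to Kwame → score 2.5.
Yuki: beats Carlos; loses to Fatima, Hassan, and Kwame → score 1.
Carlos: loses to Fatima, Hassan, Yuki, and Kwame → score 0.
Kwame: beats Hassan, Yuki, and Carlos; loses to Fatima → score 3.
Fatima has the best pairwise record.

Fatima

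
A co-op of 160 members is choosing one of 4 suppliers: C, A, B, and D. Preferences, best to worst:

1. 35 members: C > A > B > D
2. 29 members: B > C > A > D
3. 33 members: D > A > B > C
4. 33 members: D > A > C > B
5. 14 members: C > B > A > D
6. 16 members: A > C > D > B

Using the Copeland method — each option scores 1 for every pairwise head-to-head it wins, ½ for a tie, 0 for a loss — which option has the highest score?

C: beats B and D; loses to A → score 2.
A: beats C, B, and D → score 3.
B: loses to C, A, and D → score 0.
D: beats B; loses to C and A → score 1.
A has the best pairwise record.

A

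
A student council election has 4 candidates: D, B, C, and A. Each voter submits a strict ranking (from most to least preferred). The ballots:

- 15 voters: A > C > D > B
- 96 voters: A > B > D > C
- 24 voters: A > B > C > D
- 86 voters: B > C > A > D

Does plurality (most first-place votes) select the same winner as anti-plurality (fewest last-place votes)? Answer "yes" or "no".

yes

Plurality — first-place votes: D 0, B 86, C 0, A 135. Winner: A.
Anti-plurality — last-place votes: D 110, B 15, C 96, A 0. Winner: A.
The two methods agree.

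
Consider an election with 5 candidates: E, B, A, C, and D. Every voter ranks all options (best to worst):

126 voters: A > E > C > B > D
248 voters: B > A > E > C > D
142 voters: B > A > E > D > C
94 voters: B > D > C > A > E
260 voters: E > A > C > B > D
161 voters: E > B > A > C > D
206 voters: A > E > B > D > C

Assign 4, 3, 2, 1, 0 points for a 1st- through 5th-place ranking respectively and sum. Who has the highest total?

A

E: 126·3 + 248·2 + 142·2 + 94·0 + 260·4 + 161·4 + 206·3 = 3460
B: 126·1 + 248·4 + 142·4 + 94·4 + 260·1 + 161·3 + 206·2 = 3217
A: 126·4 + 248·3 + 142·3 + 94·1 + 260·3 + 161·2 + 206·4 = 3694
C: 126·2 + 248·1 + 142·0 + 94·2 + 260·2 + 161·1 + 206·0 = 1369
D: 126·0 + 248·0 + 142·1 + 94·3 + 260·0 + 161·0 + 206·1 = 630
A has the highest Borda score (3694).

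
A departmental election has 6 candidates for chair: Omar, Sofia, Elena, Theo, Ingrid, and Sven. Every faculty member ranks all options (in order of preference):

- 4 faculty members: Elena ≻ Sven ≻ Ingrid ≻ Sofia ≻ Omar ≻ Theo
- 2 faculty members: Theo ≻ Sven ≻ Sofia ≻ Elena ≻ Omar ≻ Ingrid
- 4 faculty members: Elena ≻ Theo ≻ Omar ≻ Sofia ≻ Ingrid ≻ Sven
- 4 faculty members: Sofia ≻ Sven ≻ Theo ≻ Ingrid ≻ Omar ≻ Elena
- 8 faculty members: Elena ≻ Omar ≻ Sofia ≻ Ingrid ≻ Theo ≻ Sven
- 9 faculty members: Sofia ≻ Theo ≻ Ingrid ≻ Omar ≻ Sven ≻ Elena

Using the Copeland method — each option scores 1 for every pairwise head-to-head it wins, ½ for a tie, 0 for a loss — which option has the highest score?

Elena

Omar: beats Sven; loses to Sofia, Elena, Theo, and Ingrid → score 1.
Sofia: beats Omar, Theo, Ingrid, and Sven; loses to Elena → score 4.
Elena: beats Omar, Sofia, Theo, Ingrid, and Sven → score 5.
Theo: beats Omar, Ingrid, and Sven; loses to Sofia and Elena → score 3.
Ingrid: beats Omar and Sven; loses to Sofia, Elena, and Theo → score 2.
Sven: loses to Omar, Sofia, Elena, Theo, and Ingrid → score 0.
Elena has the best pairwise record.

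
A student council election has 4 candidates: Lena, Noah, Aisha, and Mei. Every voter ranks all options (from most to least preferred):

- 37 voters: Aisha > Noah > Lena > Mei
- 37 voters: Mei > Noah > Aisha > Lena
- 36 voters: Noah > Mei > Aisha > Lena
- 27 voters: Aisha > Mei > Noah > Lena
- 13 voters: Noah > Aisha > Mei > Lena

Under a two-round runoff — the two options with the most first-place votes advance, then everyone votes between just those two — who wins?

Noah

Round 1 first-place votes: Lena 0, Noah 49, Aisha 64, Mei 37.
Aisha and Noah advance.
Runoff: Aisha is preferred to Noah by 64 voters; Noah by 86.
Noah wins the runoff.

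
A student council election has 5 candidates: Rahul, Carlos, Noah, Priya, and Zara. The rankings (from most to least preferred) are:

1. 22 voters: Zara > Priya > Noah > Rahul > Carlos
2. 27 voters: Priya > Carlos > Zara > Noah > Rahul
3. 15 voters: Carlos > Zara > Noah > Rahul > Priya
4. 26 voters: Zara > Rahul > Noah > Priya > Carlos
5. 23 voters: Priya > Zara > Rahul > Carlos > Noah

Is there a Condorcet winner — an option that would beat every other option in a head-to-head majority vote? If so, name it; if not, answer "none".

Zara vs Rahul: 113–0 for Zara.
Zara vs Carlos: 71–42 for Zara.
Zara vs Noah: 113–0 for Zara.
Zara vs Priya: 63–50 for Zara.
Zara beats every other option head-to-head.

Zara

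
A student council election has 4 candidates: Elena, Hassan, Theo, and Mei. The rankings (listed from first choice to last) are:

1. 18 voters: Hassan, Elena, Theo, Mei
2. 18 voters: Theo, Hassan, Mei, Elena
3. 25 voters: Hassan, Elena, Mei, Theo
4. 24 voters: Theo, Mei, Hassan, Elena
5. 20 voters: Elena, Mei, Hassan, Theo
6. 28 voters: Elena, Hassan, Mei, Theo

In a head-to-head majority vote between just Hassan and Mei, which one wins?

Voters preferring Hassan to Mei: 89; preferring Mei to Hassan: 44.
Hassan wins the head-to-head.

Hassan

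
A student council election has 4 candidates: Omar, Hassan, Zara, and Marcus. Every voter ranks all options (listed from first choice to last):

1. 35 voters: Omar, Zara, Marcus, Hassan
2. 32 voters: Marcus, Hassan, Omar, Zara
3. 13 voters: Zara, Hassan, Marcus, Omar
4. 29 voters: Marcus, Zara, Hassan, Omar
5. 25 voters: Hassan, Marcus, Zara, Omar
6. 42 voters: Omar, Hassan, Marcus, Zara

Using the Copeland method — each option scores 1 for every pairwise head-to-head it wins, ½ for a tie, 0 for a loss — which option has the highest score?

Omar: beats Zara; loses to Hassan and Marcus → score 1.
Hassan: beats Omar and Zara; loses to Marcus → score 2.
Zara: loses to Omar, Hassan, and Marcus → score 0.
Marcus: beats Omar, Hassan, and Zara → score 3.
Marcus has the best pairwise record.

Marcus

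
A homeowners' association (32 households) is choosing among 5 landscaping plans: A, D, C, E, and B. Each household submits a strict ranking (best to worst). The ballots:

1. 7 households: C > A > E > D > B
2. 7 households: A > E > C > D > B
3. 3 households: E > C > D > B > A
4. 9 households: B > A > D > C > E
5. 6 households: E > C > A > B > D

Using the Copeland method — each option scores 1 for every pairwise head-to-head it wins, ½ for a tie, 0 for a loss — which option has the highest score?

A: beats D, E, and B; ties C → score 3.5.
D: beats B; loses to A, C, and E → score 1.
C: beats D and B; ties A and E → score 3.
E: beats D and B; ties C; loses to A → score 2.5.
B: loses to A, D, C, and E → score 0.
A has the best pairwise record.

A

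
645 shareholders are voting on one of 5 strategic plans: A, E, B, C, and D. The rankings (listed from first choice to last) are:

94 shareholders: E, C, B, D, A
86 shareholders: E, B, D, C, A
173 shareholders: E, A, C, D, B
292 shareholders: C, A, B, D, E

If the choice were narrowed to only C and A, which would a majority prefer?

Voters preferring C to A: 472; preferring A to C: 173.
C wins the head-to-head.

C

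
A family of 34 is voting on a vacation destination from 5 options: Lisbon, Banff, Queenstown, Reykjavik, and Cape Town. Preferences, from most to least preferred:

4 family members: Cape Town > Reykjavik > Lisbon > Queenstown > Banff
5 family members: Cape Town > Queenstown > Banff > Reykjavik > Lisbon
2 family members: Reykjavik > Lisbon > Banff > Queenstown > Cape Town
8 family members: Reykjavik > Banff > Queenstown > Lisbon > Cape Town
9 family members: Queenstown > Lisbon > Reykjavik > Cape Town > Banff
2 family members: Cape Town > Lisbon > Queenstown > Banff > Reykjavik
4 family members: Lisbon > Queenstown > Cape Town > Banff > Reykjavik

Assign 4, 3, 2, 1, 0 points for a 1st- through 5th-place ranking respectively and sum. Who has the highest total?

Queenstown

Lisbon: 4·2 + 5·0 + 2·3 + 8·1 + 9·3 + 2·3 + 4·4 = 71
Banff: 4·0 + 5·2 + 2·2 + 8·3 + 9·0 + 2·1 + 4·1 = 44
Queenstown: 4·1 + 5·3 + 2·1 + 8·2 + 9·4 + 2·2 + 4·3 = 89
Reykjavik: 4·3 + 5·1 + 2·4 + 8·4 + 9·2 + 2·0 + 4·0 = 75
Cape Town: 4·4 + 5·4 + 2·0 + 8·0 + 9·1 + 2·4 + 4·2 = 61
Queenstown has the highest Borda score (89).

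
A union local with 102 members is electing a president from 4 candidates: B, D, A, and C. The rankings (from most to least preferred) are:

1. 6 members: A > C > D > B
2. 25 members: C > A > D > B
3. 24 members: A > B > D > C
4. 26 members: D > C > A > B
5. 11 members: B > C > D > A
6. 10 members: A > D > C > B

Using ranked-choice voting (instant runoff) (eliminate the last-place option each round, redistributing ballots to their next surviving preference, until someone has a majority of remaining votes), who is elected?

Round 1: B 11, D 26, A 40, C 25. Eliminate B.
Round 2: D 26, A 40, C 36. Eliminate D.
Round 3: A 40, C 62. C has a majority.

C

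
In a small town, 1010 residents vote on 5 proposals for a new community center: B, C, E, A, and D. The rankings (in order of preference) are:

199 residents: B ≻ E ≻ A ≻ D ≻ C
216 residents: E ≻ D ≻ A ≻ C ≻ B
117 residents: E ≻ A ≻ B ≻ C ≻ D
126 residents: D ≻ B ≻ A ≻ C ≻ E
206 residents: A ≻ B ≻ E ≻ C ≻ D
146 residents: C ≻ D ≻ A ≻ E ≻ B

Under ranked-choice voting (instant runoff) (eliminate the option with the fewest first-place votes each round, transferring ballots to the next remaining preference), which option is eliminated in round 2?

C

Round 1: B 199, C 146, E 333, A 206, D 126. Eliminate D.
Round 2: B 325, C 146, E 333, A 206. Eliminate C.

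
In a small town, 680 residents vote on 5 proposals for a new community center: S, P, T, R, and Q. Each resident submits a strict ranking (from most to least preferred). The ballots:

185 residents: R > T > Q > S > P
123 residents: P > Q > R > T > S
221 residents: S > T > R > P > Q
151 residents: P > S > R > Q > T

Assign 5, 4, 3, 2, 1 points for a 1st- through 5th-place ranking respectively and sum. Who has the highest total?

S: 185·2 + 123·1 + 221·5 + 151·4 = 2202
P: 185·1 + 123·5 + 221·2 + 151·5 = 1997
T: 185·4 + 123·2 + 221·4 + 151·1 = 2021
R: 185·5 + 123·3 + 221·3 + 151·3 = 2410
Q: 185·3 + 123·4 + 221·1 + 151·2 = 1570
R has the highest Borda score (2410).

R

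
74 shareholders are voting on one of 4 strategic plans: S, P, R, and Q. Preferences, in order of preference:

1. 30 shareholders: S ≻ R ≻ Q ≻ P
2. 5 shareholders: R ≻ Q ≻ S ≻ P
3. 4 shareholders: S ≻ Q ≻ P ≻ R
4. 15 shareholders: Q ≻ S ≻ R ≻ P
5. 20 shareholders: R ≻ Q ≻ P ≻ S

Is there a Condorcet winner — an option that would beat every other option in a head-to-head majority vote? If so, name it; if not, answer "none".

Checking pairwise contests:
Q beats S 40–34.
S beats P 54–20.
S beats R 49–25.
R beats Q 55–19.
Every option loses at least one head-to-head, so there is no Condorcet winner.

none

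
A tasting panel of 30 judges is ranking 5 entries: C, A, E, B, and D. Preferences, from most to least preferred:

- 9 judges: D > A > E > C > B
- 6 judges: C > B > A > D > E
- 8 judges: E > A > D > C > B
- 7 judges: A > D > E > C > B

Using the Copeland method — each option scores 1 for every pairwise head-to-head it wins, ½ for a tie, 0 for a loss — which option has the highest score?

C: beats B; loses to A, E, and D → score 1.
A: beats C, E, B, and D → score 4.
E: beats C and B; loses to A and D → score 2.
B: loses to C, A, E, and D → score 0.
D: beats C, E, and B; loses to A → score 3.
A has the best pairwise record.

A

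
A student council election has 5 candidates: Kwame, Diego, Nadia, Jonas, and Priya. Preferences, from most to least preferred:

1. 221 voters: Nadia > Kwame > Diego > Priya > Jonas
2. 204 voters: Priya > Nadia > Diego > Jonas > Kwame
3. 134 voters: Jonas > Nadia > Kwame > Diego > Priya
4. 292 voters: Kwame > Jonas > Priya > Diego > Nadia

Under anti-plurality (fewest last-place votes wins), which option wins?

Last-place votes: Kwame 204, Diego 0, Nadia 292, Jonas 221, Priya 134.
Diego is ranked last by the fewest voters, so Diego wins.

Diego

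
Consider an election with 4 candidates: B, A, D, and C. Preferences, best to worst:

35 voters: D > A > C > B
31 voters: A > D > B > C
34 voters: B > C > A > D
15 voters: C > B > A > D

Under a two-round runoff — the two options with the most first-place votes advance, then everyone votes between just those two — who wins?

Round 1 first-place votes: B 34, A 31, D 35, C 15.
D and B advance.
Runoff: D is preferred to B by 66 voters; B by 49.
D wins the runoff.

D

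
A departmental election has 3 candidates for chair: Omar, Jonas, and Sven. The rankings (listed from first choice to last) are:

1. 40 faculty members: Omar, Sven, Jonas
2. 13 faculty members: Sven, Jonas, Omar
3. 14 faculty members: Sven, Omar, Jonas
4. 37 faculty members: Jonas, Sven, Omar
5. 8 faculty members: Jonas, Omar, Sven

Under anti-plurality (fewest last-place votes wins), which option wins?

Last-place votes: Omar 50, Jonas 54, Sven 8.
Sven is ranked last by the fewest voters, so Sven wins.

Sven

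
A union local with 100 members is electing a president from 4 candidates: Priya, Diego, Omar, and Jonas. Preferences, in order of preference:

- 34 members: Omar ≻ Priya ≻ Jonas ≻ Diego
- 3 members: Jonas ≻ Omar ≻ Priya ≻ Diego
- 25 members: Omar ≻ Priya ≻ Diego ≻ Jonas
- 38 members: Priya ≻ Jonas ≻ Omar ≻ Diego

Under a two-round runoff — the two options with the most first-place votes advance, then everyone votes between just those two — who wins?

Omar

Round 1 first-place votes: Priya 38, Diego 0, Omar 59, Jonas 3.
Omar and Priya advance.
Runoff: Omar is preferred to Priya by 62 voters; Priya by 38.
Omar wins the runoff.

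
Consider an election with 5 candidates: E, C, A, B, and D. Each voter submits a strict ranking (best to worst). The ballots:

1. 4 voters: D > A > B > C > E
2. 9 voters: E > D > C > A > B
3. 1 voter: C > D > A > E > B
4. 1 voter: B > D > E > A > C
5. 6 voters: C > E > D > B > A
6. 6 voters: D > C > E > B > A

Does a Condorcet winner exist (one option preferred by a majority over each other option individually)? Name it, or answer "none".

none

Checking pairwise contests:
C beats E 17–10.
D beats C 20–7.
E beats A 22–5.
E beats B 22–5.
E beats D 15–12.
Every option loses at least one head-to-head, so there is no Condorcet winner.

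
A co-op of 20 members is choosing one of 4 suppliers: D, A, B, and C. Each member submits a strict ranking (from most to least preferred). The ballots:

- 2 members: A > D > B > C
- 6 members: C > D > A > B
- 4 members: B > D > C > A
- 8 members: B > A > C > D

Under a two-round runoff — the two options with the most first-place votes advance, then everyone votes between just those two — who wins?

B

Round 1 first-place votes: D 0, A 2, B 12, C 6.
B and C advance.
Runoff: B is preferred to C by 14 voters; C by 6.
B wins the runoff.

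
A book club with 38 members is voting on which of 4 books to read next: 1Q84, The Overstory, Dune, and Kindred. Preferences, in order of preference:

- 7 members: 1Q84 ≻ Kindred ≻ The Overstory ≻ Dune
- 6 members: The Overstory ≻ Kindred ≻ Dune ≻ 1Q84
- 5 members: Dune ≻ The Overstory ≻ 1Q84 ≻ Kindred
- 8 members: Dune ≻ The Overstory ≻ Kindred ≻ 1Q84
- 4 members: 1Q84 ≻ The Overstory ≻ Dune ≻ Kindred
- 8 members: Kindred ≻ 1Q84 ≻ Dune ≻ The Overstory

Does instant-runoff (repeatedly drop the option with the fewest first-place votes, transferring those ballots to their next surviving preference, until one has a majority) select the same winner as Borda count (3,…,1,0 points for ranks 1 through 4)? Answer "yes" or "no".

Instant-runoff — R1 1Q84 11, The Overstory 6, Dune 13, Kindred 8 (The Overstory out); R2 1Q84 11, Dune 13, Kindred 14 (1Q84 out); R3 Dune 17, Kindred 21 (Kindred winner). Winner: Kindred.
Borda — scores: 1Q84 54, The Overstory 59, Dune 57, Kindred 58. Winner: The Overstory.
The two methods disagree.

no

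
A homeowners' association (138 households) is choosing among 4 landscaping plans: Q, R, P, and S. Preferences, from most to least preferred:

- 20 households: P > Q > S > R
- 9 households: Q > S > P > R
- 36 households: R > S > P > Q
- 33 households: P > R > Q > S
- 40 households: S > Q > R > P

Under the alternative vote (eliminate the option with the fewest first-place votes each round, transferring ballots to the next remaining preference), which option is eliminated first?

Q

Round 1: Q 9, R 36, P 53, S 40. Eliminate Q.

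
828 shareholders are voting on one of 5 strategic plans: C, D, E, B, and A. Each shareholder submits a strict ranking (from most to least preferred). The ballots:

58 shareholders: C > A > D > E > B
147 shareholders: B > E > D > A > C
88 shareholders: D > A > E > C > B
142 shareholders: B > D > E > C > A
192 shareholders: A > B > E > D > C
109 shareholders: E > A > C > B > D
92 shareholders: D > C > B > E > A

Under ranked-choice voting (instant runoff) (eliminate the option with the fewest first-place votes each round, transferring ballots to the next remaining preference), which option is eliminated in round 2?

E

Round 1: C 58, D 180, E 109, B 289, A 192. Eliminate C.
Round 2: D 180, E 109, B 289, A 250. Eliminate E.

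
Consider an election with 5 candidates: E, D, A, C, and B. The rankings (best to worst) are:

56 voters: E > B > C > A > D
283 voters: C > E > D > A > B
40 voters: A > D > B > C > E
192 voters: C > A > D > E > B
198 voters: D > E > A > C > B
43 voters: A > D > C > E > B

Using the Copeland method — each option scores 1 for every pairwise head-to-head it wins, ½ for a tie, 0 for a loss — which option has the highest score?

E: beats A and B; loses to D and C → score 2.
D: beats E, A, and B; loses to C → score 3.
A: beats B; loses to E, D, and C → score 1.
C: beats E, D, A, and B → score 4.
B: loses to E, D, A, and C → score 0.
C has the best pairwise record.

C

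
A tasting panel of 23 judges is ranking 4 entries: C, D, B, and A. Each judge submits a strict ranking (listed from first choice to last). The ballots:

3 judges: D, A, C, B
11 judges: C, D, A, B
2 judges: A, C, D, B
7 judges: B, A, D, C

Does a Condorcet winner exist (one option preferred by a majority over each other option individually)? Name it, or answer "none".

none

Checking pairwise contests:
A beats C 12–11.
C beats D 13–10.
C beats B 16–7.
D beats A 14–9.
Every option loses at least one head-to-head, so there is no Condorcet winner.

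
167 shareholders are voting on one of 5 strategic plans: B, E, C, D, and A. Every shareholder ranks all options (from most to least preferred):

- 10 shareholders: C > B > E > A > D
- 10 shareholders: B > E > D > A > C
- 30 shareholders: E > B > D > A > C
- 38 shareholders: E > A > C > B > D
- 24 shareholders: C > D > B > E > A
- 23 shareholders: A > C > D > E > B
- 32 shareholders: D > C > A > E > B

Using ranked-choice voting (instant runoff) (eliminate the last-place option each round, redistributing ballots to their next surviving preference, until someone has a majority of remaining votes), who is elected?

Round 1: B 10, E 68, C 34, D 32, A 23. Eliminate B.
Round 2: E 78, C 34, D 32, A 23. Eliminate A.
Round 3: E 78, C 57, D 32. Eliminate D.
Round 4: E 78, C 89. C has a majority.

C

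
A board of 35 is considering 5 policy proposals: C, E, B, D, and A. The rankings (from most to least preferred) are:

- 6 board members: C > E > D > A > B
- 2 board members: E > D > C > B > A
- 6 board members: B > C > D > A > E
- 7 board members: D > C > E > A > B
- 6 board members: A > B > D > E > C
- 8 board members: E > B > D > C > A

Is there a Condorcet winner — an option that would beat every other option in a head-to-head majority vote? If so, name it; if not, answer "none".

none

Checking pairwise contests:
B beats C 20–15.
C beats E 19–16.
E beats B 23–12.
B beats D 20–15.
C beats A 29–6.
Every option loses at least one head-to-head, so there is no Condorcet winner.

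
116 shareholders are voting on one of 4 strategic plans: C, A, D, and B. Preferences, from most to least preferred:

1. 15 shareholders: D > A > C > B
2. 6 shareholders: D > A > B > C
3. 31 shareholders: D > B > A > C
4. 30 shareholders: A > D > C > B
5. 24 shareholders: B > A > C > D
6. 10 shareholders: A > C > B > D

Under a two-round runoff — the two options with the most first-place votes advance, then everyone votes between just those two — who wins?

A

Round 1 first-place votes: C 0, A 40, D 52, B 24.
D and A advance.
Runoff: D is preferred to A by 52 voters; A by 64.
A wins the runoff.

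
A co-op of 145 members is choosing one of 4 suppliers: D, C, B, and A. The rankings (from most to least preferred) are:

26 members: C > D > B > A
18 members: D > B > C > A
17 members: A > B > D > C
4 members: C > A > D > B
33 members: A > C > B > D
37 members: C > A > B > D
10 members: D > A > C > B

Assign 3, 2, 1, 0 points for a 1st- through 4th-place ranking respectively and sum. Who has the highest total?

C

D: 26·2 + 18·3 + 17·1 + 4·1 + 33·0 + 37·0 + 10·3 = 157
C: 26·3 + 18·1 + 17·0 + 4·3 + 33·2 + 37·3 + 10·1 = 295
B: 26·1 + 18·2 + 17·2 + 4·0 + 33·1 + 37·1 + 10·0 = 166
A: 26·0 + 18·0 + 17·3 + 4·2 + 33·3 + 37·2 + 10·2 = 252
C has the highest Borda score (295).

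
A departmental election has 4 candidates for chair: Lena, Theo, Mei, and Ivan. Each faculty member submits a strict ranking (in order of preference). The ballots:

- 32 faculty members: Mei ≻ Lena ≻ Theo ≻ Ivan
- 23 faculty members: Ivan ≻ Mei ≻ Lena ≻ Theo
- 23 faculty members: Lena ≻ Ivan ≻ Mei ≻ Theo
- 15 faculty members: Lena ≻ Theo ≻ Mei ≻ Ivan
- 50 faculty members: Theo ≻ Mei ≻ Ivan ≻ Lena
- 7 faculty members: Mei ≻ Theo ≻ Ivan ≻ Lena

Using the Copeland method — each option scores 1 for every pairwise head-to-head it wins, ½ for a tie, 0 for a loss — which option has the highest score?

Mei

Lena: beats Theo; loses to Mei and Ivan → score 1.
Theo: beats Ivan; loses to Lena and Mei → score 1.
Mei: beats Lena, Theo, and Ivan → score 3.
Ivan: beats Lena; loses to Theo and Mei → score 1.
Mei has the best pairwise record.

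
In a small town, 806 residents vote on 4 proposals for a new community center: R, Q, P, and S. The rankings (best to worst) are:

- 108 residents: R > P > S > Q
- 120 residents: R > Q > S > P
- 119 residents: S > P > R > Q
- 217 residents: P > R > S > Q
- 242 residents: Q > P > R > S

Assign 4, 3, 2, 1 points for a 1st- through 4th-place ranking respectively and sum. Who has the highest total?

R: 108·4 + 120·4 + 119·2 + 217·3 + 242·2 = 2285
Q: 108·1 + 120·3 + 119·1 + 217·1 + 242·4 = 1772
P: 108·3 + 120·1 + 119·3 + 217·4 + 242·3 = 2395
S: 108·2 + 120·2 + 119·4 + 217·2 + 242·1 = 1608
P has the highest Borda score (2395).

P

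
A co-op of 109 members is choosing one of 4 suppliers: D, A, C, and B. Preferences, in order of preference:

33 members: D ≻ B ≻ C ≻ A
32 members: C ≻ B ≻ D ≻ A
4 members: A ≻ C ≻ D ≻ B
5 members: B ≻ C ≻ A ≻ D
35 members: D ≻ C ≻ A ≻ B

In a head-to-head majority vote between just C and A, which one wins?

Voters preferring C to A: 105; preferring A to C: 4.
C wins the head-to-head.

C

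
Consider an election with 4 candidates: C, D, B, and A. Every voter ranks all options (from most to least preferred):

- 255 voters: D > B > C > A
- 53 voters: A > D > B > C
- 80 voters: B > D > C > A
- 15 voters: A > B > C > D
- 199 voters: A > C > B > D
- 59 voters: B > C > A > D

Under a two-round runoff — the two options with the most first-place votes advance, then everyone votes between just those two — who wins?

Round 1 first-place votes: C 0, D 255, B 139, A 267.
A and D advance.
Runoff: A is preferred to D by 326 voters; D by 335.
D wins the runoff.

D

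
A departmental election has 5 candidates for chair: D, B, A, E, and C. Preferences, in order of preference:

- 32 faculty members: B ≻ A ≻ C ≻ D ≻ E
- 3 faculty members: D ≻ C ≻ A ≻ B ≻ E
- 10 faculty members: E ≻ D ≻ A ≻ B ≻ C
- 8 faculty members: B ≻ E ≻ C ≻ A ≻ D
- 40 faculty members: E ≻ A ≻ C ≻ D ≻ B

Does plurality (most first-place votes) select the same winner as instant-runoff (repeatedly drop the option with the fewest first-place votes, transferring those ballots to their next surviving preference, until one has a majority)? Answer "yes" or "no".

yes

Plurality — first-place votes: D 3, B 40, A 0, E 50, C 0. Winner: E.
Instant-runoff — R1 D 3, B 40, A 0, E 50, C 0 (E winner). Winner: E.
The two methods agree.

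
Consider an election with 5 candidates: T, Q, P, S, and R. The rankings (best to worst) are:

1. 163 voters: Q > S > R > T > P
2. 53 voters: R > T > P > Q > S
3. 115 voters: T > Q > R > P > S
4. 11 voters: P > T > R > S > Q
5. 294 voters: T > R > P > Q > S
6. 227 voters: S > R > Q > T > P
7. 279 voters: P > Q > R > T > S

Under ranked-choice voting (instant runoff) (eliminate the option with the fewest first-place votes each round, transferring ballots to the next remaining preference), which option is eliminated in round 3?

P

Round 1: T 409, Q 163, P 290, S 227, R 53. Eliminate R.
Round 2: T 462, Q 163, P 290, S 227. Eliminate Q.
Round 3: T 462, P 290, S 390. Eliminate P.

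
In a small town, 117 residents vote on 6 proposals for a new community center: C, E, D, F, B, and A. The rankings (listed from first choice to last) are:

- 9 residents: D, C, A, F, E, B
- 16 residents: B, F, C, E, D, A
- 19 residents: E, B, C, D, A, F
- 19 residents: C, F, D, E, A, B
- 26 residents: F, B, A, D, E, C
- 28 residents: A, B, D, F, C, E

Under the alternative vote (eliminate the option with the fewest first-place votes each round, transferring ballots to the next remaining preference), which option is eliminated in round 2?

Round 1: C 19, E 19, D 9, F 26, B 16, A 28. Eliminate D.
Round 2: C 28, E 19, F 26, B 16, A 28. Eliminate B.

B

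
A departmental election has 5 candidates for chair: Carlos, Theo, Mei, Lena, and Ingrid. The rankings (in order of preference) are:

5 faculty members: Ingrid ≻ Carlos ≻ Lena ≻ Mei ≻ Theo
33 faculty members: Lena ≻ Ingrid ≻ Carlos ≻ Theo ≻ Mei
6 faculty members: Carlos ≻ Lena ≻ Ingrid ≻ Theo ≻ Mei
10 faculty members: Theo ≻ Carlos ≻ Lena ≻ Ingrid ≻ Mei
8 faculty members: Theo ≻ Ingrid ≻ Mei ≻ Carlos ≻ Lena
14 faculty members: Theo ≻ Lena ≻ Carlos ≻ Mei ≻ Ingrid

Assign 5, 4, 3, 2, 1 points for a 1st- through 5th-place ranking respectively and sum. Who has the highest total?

Carlos: 5·4 + 33·3 + 6·5 + 10·4 + 8·2 + 14·3 = 247
Theo: 5·1 + 33·2 + 6·2 + 10·5 + 8·5 + 14·5 = 243
Mei: 5·2 + 33·1 + 6·1 + 10·1 + 8·3 + 14·2 = 111
Lena: 5·3 + 33·5 + 6·4 + 10·3 + 8·1 + 14·4 = 298
Ingrid: 5·5 + 33·4 + 6·3 + 10·2 + 8·4 + 14·1 = 241
Lena has the highest Borda score (298).

Lena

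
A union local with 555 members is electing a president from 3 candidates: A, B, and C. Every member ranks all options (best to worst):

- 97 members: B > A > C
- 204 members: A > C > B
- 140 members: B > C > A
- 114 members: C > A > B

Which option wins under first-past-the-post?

First-place votes: A 204, B 237, C 114.
B has the most first-place votes.

B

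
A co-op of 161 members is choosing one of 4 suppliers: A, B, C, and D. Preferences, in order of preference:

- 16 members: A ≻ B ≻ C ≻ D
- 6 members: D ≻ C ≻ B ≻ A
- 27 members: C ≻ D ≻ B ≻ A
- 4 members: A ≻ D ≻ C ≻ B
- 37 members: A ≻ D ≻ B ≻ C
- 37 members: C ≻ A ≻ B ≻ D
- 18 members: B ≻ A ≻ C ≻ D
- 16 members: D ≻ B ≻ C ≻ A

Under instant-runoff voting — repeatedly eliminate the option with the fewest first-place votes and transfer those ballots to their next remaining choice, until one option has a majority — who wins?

C

Round 1: A 57, B 18, C 64, D 22. Eliminate B.
Round 2: A 75, C 64, D 22. Eliminate D.
Round 3: A 75, C 86. C has a majority.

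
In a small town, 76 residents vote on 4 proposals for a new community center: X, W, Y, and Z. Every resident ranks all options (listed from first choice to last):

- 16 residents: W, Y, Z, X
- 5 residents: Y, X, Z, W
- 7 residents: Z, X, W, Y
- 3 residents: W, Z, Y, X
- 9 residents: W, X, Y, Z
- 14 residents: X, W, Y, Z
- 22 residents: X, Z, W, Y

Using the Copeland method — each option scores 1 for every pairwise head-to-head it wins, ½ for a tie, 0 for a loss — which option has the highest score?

X: beats W, Y, and Z → score 3.
W: beats Y and Z; loses to X → score 2.
Y: beats Z; loses to X and W → score 1.
Z: loses to X, W, and Y → score 0.
X has the best pairwise record.

X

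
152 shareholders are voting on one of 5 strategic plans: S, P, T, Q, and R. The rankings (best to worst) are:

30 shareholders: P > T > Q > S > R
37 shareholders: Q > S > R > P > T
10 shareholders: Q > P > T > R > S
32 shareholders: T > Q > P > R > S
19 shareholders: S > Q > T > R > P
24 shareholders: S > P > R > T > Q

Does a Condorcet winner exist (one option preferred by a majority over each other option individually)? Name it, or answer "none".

Checking pairwise contests:
Q beats S 109–43.
S beats P 80–72.
S beats T 80–72.
T beats Q 86–66.
S beats R 110–42.
Every option loses at least one head-to-head, so there is no Condorcet winner.

none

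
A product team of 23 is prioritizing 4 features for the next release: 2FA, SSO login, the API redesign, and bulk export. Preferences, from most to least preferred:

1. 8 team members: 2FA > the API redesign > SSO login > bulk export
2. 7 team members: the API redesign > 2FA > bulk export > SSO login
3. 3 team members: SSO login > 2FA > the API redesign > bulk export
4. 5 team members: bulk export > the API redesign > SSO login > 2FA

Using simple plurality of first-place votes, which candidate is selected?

First-place votes: 2FA 8, SSO login 3, the API redesign 7, bulk export 5.
2FA has the most first-place votes.

2FA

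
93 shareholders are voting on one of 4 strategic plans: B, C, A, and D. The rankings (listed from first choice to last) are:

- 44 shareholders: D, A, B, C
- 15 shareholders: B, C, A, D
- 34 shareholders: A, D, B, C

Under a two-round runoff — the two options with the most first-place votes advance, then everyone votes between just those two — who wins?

Round 1 first-place votes: B 15, C 0, A 34, D 44.
D and A advance.
Runoff: D is preferred to A by 44 voters; A by 49.
A wins the runoff.

A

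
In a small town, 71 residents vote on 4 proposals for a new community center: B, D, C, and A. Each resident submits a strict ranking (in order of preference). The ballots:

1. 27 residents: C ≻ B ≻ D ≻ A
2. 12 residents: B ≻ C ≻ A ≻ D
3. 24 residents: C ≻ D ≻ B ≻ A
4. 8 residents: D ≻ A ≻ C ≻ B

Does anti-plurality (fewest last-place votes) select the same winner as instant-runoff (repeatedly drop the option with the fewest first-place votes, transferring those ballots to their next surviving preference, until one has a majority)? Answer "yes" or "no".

Anti-plurality — last-place votes: B 8, D 12, C 0, A 51. Winner: C.
Instant-runoff — R1 B 12, D 8, C 51, A 0 (C winner). Winner: C.
The two methods agree.

yes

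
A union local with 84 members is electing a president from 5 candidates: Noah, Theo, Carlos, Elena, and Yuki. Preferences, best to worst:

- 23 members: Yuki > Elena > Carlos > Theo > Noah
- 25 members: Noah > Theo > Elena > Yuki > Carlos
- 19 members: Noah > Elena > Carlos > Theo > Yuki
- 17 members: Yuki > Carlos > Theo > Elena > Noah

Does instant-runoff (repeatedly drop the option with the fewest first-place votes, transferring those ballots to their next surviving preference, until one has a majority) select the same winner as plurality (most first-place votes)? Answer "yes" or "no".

Instant-runoff — R1 Noah 44, Theo 0, Carlos 0, Elena 0, Yuki 40 (Noah winner). Winner: Noah.
Plurality — first-place votes: Noah 44, Theo 0, Carlos 0, Elena 0, Yuki 40. Winner: Noah.
The two methods agree.

yes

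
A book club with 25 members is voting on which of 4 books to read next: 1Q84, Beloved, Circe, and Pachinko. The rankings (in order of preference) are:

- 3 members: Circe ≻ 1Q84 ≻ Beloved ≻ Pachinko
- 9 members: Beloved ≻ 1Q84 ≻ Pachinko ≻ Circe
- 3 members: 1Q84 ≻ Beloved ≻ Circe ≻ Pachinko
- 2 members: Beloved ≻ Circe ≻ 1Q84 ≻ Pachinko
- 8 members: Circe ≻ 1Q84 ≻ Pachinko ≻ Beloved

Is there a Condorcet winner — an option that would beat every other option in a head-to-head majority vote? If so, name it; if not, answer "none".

Checking pairwise contests:
Circe beats 1Q84 13–12.
1Q84 beats Beloved 14–11.
Beloved beats Circe 14–11.
1Q84 beats Pachinko 25–0.
Every option loses at least one head-to-head, so there is no Condorcet winner.

none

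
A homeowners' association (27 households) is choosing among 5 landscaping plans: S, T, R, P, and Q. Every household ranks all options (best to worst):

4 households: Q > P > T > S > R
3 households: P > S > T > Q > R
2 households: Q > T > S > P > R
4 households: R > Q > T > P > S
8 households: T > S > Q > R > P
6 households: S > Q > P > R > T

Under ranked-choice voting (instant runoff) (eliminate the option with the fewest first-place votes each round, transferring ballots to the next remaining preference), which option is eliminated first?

Round 1: S 6, T 8, R 4, P 3, Q 6. Eliminate P.

P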